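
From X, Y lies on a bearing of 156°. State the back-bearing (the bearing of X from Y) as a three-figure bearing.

Back-bearing = 156° + 180° = 336°.

336°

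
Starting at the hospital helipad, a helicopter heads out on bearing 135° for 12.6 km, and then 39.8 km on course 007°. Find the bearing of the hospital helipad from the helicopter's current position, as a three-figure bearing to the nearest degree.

204°

Leg 1 (135°, 12.6 km): east 12.6 sin 135° = 8.91, north 12.6 cos 135° = -8.91
Leg 2 (007°, 39.8 km): east 39.8 sin 7° = 4.85, north 39.8 cos 7° = 39.50
Net displacement: 13.76 east, 30.59 north. Direction back to start is (-13.76, -30.59): bearing = atan2(-13.76, -30.59) mod 360° = 204.22° ≈ 204°.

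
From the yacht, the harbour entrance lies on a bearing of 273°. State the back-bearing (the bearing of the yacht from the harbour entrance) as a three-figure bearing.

093°

Back-bearing = 273° − 180° = 093°.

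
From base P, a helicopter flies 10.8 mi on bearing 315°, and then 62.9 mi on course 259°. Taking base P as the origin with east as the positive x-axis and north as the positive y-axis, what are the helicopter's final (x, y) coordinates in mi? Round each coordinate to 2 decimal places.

Leg 1 (315°, 10.8 mi): east 10.8 sin 315° = -7.64, north 10.8 cos 315° = 7.64
Leg 2 (259°, 62.9 mi): east 62.9 sin 259° = -61.74, north 62.9 cos 259° = -12.00
Summing: -69.38 mi east, -4.37 mi north → (-69.38, -4.37).

(-69.38, -4.37)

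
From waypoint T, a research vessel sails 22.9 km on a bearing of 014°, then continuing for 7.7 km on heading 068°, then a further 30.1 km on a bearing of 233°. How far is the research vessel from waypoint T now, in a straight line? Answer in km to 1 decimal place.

Leg 1 (014°, 22.9 km): east 22.9 sin 14° = 5.54, north 22.9 cos 14° = 22.22
Leg 2 (068°, 7.7 km): east 7.7 sin 68° = 7.14, north 7.7 cos 68° = 2.88
Leg 3 (233°, 30.1 km): east 30.1 sin 233° = -24.04, north 30.1 cos 233° = -18.11
Net: -11.36 east, 6.99 north. Distance = √((-11.36)² + (6.99)²) = 13.338 km.

13.3 km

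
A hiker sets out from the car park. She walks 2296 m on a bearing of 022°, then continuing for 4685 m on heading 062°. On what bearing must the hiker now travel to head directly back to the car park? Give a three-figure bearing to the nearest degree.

229°

Leg 1 (022°, 2296 m): east 2296 sin 22° = 860.10, north 2296 cos 22° = 2128.81
Leg 2 (062°, 4685 m): east 4685 sin 62° = 4136.61, north 4685 cos 62° = 2199.47
Net displacement: 4996.71 east, 4328.29 north. Direction back to start is (-4996.71, -4328.29): bearing = atan2(-4996.71, -4328.29) mod 360° = 229.10° ≈ 229°.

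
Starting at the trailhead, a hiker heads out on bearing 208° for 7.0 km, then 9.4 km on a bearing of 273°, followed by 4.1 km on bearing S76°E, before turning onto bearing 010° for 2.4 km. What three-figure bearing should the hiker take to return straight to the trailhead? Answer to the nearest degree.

062°

Leg 1 (208°, 7.0 km): east 7.0 sin 208° = -3.29, north 7.0 cos 208° = -6.18
Leg 2 (273°, 9.4 km): east 9.4 sin 273° = -9.39, north 9.4 cos 273° = 0.49
Leg 3 (S76°E, 4.1 km): east 4.1 sin 104° = 3.98, north 4.1 cos 104° = -0.99
Leg 4 (010°, 2.4 km): east 2.4 sin 10° = 0.42, north 2.4 cos 10° = 2.36
Net displacement: -8.28 east, -4.32 north. Direction back to start is (8.28, 4.32): bearing = atan2(8.28, 4.32) mod 360° = 62.46° ≈ 062°.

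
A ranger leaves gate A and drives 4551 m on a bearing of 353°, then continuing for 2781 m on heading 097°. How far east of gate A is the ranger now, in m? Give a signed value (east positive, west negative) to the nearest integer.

2206 m

Leg 1 (353°, 4551 m): east 4551 sin 353° = -554.63, north 4551 cos 353° = 4517.08
Leg 2 (097°, 2781 m): east 2781 sin 97° = 2760.27, north 2781 cos 97° = -338.92
Net east component: 2205.64 m.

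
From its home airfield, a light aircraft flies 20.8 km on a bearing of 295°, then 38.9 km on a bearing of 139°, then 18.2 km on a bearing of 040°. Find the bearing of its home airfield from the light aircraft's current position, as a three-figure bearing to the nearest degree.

Leg 1 (295°, 20.8 km): east 20.8 sin 295° = -18.85, north 20.8 cos 295° = 8.79
Leg 2 (139°, 38.9 km): east 38.9 sin 139° = 25.52, north 38.9 cos 139° = -29.36
Leg 3 (040°, 18.2 km): east 18.2 sin 40° = 11.70, north 18.2 cos 40° = 13.94
Net displacement: 18.37 east, -6.63 north. Direction back to start is (-18.37, 6.63): bearing = atan2(-18.37, 6.63) mod 360° = 289.84° ≈ 290°.

290°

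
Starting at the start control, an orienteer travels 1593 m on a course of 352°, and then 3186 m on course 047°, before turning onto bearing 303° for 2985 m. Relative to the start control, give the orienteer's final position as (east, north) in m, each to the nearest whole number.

Leg 1 (352°, 1593 m): east 1593 sin 352° = -221.70, north 1593 cos 352° = 1577.50
Leg 2 (047°, 3186 m): east 3186 sin 47° = 2330.09, north 3186 cos 47° = 2172.85
Leg 3 (303°, 2985 m): east 2985 sin 303° = -2503.43, north 2985 cos 303° = 1625.75
Summing: -395.04 m east, 5376.09 m north → (-395, 5376).

(-395, 5376)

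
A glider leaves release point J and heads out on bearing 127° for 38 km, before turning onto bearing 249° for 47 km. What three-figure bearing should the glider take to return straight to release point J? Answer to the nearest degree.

Leg 1 (127°, 38 km): east 38 sin 127° = 30.35, north 38 cos 127° = -22.87
Leg 2 (249°, 47 km): east 47 sin 249° = -43.88, north 47 cos 249° = -16.84
Net displacement: -13.53 east, -39.71 north. Direction back to start is (13.53, 39.71): bearing = atan2(13.53, 39.71) mod 360° = 18.81° ≈ 019°.

019°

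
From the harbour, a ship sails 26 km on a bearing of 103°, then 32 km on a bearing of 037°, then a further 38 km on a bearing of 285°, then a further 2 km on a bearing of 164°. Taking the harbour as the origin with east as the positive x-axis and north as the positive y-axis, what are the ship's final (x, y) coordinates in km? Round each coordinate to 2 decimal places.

Leg 1 (103°, 26 km): east 26 sin 103° = 25.33, north 26 cos 103° = -5.85
Leg 2 (037°, 32 km): east 32 sin 37° = 19.26, north 32 cos 37° = 25.56
Leg 3 (285°, 38 km): east 38 sin 285° = -36.71, north 38 cos 285° = 9.84
Leg 4 (164°, 2 km): east 2 sin 164° = 0.55, north 2 cos 164° = -1.92
Summing: 8.44 km east, 27.62 km north → (8.44, 27.62).

(8.44, 27.62)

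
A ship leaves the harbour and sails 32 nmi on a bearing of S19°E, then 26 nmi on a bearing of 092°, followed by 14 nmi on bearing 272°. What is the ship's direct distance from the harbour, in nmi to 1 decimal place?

Leg 1 (S19°E, 32 nmi): east 32 sin 161° = 10.42, north 32 cos 161° = -30.26
Leg 2 (092°, 26 nmi): east 26 sin 92° = 25.98, north 26 cos 92° = -0.91
Leg 3 (272°, 14 nmi): east 14 sin 272° = -13.99, north 14 cos 272° = 0.49
Net: 22.41 east, -30.68 north. Distance = √((22.41)² + (-30.68)²) = 37.990 nmi.

38.0 nmi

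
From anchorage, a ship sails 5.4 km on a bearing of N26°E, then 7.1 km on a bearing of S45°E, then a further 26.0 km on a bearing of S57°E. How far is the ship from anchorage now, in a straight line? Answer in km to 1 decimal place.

Leg 1 (N26°E, 5.4 km): east 5.4 sin 26° = 2.37, north 5.4 cos 26° = 4.85
Leg 2 (S45°E, 7.1 km): east 7.1 sin 135° = 5.02, north 7.1 cos 135° = -5.02
Leg 3 (S57°E, 26.0 km): east 26.0 sin 123° = 21.81, north 26.0 cos 123° = -14.16
Net: 29.19 east, -14.33 north. Distance = √((29.19)² + (-14.33)²) = 32.519 km.

32.5 km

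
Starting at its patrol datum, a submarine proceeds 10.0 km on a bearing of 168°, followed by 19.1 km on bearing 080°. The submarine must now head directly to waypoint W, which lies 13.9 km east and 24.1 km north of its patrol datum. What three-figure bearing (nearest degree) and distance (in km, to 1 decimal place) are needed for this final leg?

Leg 1 (168°, 10.0 km): east 10.0 sin 168° = 2.08, north 10.0 cos 168° = -9.78
Leg 2 (080°, 19.1 km): east 19.1 sin 80° = 18.81, north 19.1 cos 80° = 3.32
Current position: (20.89, -6.46). Target: (13.9, 24.1). Remaining: Δeast = -6.99, Δnorth = 30.56.
Bearing = atan2(-6.99, 30.56) mod 360° = 347.12°; distance = √((-6.99)² + (30.56)²) = 31.354 km.

347°, 31.4 km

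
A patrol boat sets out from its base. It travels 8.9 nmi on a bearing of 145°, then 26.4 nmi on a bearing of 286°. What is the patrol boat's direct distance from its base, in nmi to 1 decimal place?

20.3 nmi

Leg 1 (145°, 8.9 nmi): east 8.9 sin 145° = 5.10, north 8.9 cos 145° = -7.29
Leg 2 (286°, 26.4 nmi): east 26.4 sin 286° = -25.38, north 26.4 cos 286° = 7.28
Net: -20.27 east, -0.01 north. Distance = √((-20.27)² + (-0.01)²) = 20.272 nmi.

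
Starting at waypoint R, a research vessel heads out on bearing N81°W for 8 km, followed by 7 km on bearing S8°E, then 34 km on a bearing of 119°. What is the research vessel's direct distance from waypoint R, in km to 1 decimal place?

Leg 1 (N81°W, 8 km): east 8 sin 279° = -7.90, north 8 cos 279° = 1.25
Leg 2 (S8°E, 7 km): east 7 sin 172° = 0.97, north 7 cos 172° = -6.93
Leg 3 (119°, 34 km): east 34 sin 119° = 29.74, north 34 cos 119° = -16.48
Net: 22.81 east, -22.16 north. Distance = √((22.81)² + (-22.16)²) = 31.804 km.

31.8 km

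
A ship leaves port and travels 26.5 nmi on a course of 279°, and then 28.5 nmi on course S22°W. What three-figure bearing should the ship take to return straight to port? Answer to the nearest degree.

Leg 1 (279°, 26.5 nmi): east 26.5 sin 279° = -26.17, north 26.5 cos 279° = 4.15
Leg 2 (S22°W, 28.5 nmi): east 28.5 sin 202° = -10.68, north 28.5 cos 202° = -26.42
Net displacement: -36.85 east, -22.28 north. Direction back to start is (36.85, 22.28): bearing = atan2(36.85, 22.28) mod 360° = 58.84° ≈ 059°.

059°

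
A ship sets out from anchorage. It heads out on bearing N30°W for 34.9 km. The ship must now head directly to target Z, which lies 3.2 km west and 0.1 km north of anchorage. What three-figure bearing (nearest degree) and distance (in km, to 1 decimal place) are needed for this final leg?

Leg 1 (N30°W, 34.9 km): east 34.9 sin 330° = -17.45, north 34.9 cos 330° = 30.22
Current position: (-17.45, 30.22). Target: (-3.2, 0.1). Remaining: Δeast = 14.25, Δnorth = -30.12.
Bearing = atan2(14.25, -30.12) mod 360° = 154.68°; distance = √((14.25)² + (-30.12)²) = 33.325 km.

155°, 33.3 km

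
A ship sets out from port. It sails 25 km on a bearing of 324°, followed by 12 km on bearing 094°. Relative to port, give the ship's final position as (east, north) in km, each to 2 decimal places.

(-2.72, 19.39)

Leg 1 (324°, 25 km): east 25 sin 324° = -14.69, north 25 cos 324° = 20.23
Leg 2 (094°, 12 km): east 12 sin 94° = 11.97, north 12 cos 94° = -0.84
Summing: -2.72 km east, 19.39 km north → (-2.72, 19.39).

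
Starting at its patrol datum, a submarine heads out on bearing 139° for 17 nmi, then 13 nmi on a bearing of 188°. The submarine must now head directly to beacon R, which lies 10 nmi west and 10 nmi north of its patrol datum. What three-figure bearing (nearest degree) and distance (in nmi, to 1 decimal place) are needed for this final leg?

332°, 40.6 nmi

Leg 1 (139°, 17 nmi): east 17 sin 139° = 11.15, north 17 cos 139° = -12.83
Leg 2 (188°, 13 nmi): east 13 sin 188° = -1.81, north 13 cos 188° = -12.87
Current position: (9.34, -25.70). Target: (-10, 10). Remaining: Δeast = -19.34, Δnorth = 35.70.
Bearing = atan2(-19.34, 35.70) mod 360° = 331.55°; distance = √((-19.34)² + (35.70)²) = 40.607 nmi.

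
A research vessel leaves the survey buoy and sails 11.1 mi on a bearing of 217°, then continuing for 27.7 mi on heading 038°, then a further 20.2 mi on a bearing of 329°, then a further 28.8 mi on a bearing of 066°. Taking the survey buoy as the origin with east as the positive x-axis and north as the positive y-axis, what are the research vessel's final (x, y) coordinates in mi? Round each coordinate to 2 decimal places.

(26.28, 41.99)

Leg 1 (217°, 11.1 mi): east 11.1 sin 217° = -6.68, north 11.1 cos 217° = -8.86
Leg 2 (038°, 27.7 mi): east 27.7 sin 38° = 17.05, north 27.7 cos 38° = 21.83
Leg 3 (329°, 20.2 mi): east 20.2 sin 329° = -10.40, north 20.2 cos 329° = 17.31
Leg 4 (066°, 28.8 mi): east 28.8 sin 66° = 26.31, north 28.8 cos 66° = 11.71
Summing: 26.28 mi east, 41.99 mi north → (26.28, 41.99).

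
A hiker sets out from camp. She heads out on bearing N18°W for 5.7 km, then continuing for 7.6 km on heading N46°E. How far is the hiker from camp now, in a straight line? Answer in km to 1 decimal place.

Leg 1 (N18°W, 5.7 km): east 5.7 sin 342° = -1.76, north 5.7 cos 342° = 5.42
Leg 2 (N46°E, 7.6 km): east 7.6 sin 46° = 5.47, north 7.6 cos 46° = 5.28
Net: 3.71 east, 10.70 north. Distance = √((3.71)² + (10.70)²) = 11.324 km.

11.3 km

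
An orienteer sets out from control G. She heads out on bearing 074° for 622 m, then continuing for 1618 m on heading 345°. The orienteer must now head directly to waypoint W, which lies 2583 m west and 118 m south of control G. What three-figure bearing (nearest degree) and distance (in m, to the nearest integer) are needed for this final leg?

Leg 1 (074°, 622 m): east 622 sin 74° = 597.90, north 622 cos 74° = 171.45
Leg 2 (345°, 1618 m): east 1618 sin 345° = -418.77, north 1618 cos 345° = 1562.87
Current position: (179.14, 1734.31). Target: (-2583, -118). Remaining: Δeast = -2762.14, Δnorth = -1852.31.
Bearing = atan2(-2762.14, -1852.31) mod 360° = 236.15°; distance = √((-2762.14)² + (-1852.31)²) = 3325.727 m.

236°, 3326 m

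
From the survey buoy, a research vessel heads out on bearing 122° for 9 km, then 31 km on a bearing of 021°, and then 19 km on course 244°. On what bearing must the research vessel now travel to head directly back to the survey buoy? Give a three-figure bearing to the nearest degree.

Leg 1 (122°, 9 km): east 9 sin 122° = 7.63, north 9 cos 122° = -4.77
Leg 2 (021°, 31 km): east 31 sin 21° = 11.11, north 31 cos 21° = 28.94
Leg 3 (244°, 19 km): east 19 sin 244° = -17.08, north 19 cos 244° = -8.33
Net displacement: 1.66 east, 15.84 north. Direction back to start is (-1.66, -15.84): bearing = atan2(-1.66, -15.84) mod 360° = 186.00° ≈ 186°.

186°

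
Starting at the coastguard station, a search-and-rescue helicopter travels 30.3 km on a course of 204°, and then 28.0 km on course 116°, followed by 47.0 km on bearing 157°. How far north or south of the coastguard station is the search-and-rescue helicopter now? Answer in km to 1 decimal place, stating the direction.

83.2 km south

Leg 1 (204°, 30.3 km): east 30.3 sin 204° = -12.32, north 30.3 cos 204° = -27.68
Leg 2 (116°, 28.0 km): east 28.0 sin 116° = 25.17, north 28.0 cos 116° = -12.27
Leg 3 (157°, 47.0 km): east 47.0 sin 157° = 18.36, north 47.0 cos 157° = -43.26
Net north component: -83.22 km.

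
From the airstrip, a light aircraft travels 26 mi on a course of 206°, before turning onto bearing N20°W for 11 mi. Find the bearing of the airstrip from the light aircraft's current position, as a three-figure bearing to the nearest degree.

049°

Leg 1 (206°, 26 mi): east 26 sin 206° = -11.40, north 26 cos 206° = -23.37
Leg 2 (N20°W, 11 mi): east 11 sin 340° = -3.76, north 11 cos 340° = 10.34
Net displacement: -15.16 east, -13.03 north. Direction back to start is (15.16, 13.03): bearing = atan2(15.16, 13.03) mod 360° = 49.32° ≈ 049°.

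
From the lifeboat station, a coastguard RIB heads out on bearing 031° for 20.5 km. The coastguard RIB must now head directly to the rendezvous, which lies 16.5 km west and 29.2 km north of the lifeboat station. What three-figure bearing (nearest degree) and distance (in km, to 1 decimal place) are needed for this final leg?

293°, 29.5 km

Leg 1 (031°, 20.5 km): east 20.5 sin 31° = 10.56, north 20.5 cos 31° = 17.57
Current position: (10.56, 17.57). Target: (-16.5, 29.2). Remaining: Δeast = -27.06, Δnorth = 11.63.
Bearing = atan2(-27.06, 11.63) mod 360° = 293.26°; distance = √((-27.06)² + (11.63)²) = 29.451 km.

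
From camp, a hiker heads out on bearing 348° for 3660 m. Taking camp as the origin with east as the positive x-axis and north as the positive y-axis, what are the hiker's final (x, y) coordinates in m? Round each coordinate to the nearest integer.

(-761, 3580)

Leg 1 (348°, 3660 m): east 3660 sin 348° = -760.96, north 3660 cos 348° = 3580.02
Summing: -760.96 m east, 3580.02 m north → (-761, 3580).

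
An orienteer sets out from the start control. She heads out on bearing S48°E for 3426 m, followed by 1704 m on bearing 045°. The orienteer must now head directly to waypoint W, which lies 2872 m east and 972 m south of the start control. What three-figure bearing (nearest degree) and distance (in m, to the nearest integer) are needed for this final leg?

Leg 1 (S48°E, 3426 m): east 3426 sin 132° = 2546.01, north 3426 cos 132° = -2292.44
Leg 2 (045°, 1704 m): east 1704 sin 45° = 1204.91, north 1704 cos 45° = 1204.91
Current position: (3750.92, -1087.53). Target: (2872, -972). Remaining: Δeast = -878.92, Δnorth = 115.53.
Bearing = atan2(-878.92, 115.53) mod 360° = 277.49°; distance = √((-878.92)² + (115.53)²) = 886.485 m.

277°, 886 m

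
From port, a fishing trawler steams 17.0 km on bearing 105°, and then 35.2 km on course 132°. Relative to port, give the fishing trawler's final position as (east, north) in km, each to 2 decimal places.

(42.58, -27.95)

Leg 1 (105°, 17.0 km): east 17.0 sin 105° = 16.42, north 17.0 cos 105° = -4.40
Leg 2 (132°, 35.2 km): east 35.2 sin 132° = 26.16, north 35.2 cos 132° = -23.55
Summing: 42.58 km east, -27.95 km north → (42.58, -27.95).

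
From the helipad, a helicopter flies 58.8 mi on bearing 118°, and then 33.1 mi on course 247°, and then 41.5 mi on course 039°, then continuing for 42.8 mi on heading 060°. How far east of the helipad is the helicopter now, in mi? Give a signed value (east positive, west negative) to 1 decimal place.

84.6 mi

Leg 1 (118°, 58.8 mi): east 58.8 sin 118° = 51.92, north 58.8 cos 118° = -27.60
Leg 2 (247°, 33.1 mi): east 33.1 sin 247° = -30.47, north 33.1 cos 247° = -12.93
Leg 3 (039°, 41.5 mi): east 41.5 sin 39° = 26.12, north 41.5 cos 39° = 32.25
Leg 4 (060°, 42.8 mi): east 42.8 sin 60° = 37.07, north 42.8 cos 60° = 21.40
Net east component: 84.63 mi.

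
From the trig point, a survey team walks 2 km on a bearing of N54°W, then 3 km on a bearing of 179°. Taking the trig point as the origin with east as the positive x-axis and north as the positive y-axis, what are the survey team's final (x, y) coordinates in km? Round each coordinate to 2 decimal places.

(-1.57, -1.82)

Leg 1 (N54°W, 2 km): east 2 sin 306° = -1.62, north 2 cos 306° = 1.18
Leg 2 (179°, 3 km): east 3 sin 179° = 0.05, north 3 cos 179° = -3.00
Summing: -1.57 km east, -1.82 km north → (-1.57, -1.82).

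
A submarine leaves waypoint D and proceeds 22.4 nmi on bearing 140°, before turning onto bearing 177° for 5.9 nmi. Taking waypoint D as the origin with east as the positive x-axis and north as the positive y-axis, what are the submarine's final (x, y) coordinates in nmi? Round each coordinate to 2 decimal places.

Leg 1 (140°, 22.4 nmi): east 22.4 sin 140° = 14.40, north 22.4 cos 140° = -17.16
Leg 2 (177°, 5.9 nmi): east 5.9 sin 177° = 0.31, north 5.9 cos 177° = -5.89
Summing: 14.71 nmi east, -23.05 nmi north → (14.71, -23.05).

(14.71, -23.05)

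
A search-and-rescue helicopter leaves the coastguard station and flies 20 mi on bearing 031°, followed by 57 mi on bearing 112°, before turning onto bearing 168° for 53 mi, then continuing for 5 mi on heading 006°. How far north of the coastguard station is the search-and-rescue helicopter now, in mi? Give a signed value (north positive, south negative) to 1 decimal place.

Leg 1 (031°, 20 mi): east 20 sin 31° = 10.30, north 20 cos 31° = 17.14
Leg 2 (112°, 57 mi): east 57 sin 112° = 52.85, north 57 cos 112° = -21.35
Leg 3 (168°, 53 mi): east 53 sin 168° = 11.02, north 53 cos 168° = -51.84
Leg 4 (006°, 5 mi): east 5 sin 6° = 0.52, north 5 cos 6° = 4.97
Net north component: -51.08 mi.

-51.1 mi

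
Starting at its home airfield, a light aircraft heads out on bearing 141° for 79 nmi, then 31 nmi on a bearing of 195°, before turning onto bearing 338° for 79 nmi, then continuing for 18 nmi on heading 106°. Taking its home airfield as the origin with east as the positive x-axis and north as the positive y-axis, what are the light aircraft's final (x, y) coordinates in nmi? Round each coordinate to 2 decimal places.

Leg 1 (141°, 79 nmi): east 79 sin 141° = 49.72, north 79 cos 141° = -61.39
Leg 2 (195°, 31 nmi): east 31 sin 195° = -8.02, north 31 cos 195° = -29.94
Leg 3 (338°, 79 nmi): east 79 sin 338° = -29.59, north 79 cos 338° = 73.25
Leg 4 (106°, 18 nmi): east 18 sin 106° = 17.30, north 18 cos 106° = -4.96
Summing: 29.40 nmi east, -23.05 nmi north → (29.40, -23.05).

(29.40, -23.05)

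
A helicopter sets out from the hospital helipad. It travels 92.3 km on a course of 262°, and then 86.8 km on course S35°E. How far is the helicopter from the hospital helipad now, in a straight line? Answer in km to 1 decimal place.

93.7 km

Leg 1 (262°, 92.3 km): east 92.3 sin 262° = -91.40, north 92.3 cos 262° = -12.85
Leg 2 (S35°E, 86.8 km): east 86.8 sin 145° = 49.79, north 86.8 cos 145° = -71.10
Net: -41.62 east, -83.95 north. Distance = √((-41.62)² + (-83.95)²) = 93.697 km.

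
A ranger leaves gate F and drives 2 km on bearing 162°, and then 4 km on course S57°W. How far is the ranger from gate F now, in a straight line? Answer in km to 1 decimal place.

Leg 1 (162°, 2 km): east 2 sin 162° = 0.62, north 2 cos 162° = -1.90
Leg 2 (S57°W, 4 km): east 4 sin 237° = -3.35, north 4 cos 237° = -2.18
Net: -2.74 east, -4.08 north. Distance = √((-2.74)² + (-4.08)²) = 4.913 km.

4.9 km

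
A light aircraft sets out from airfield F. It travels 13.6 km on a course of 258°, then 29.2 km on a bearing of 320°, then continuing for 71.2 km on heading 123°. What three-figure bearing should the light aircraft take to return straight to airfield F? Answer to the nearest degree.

305°

Leg 1 (258°, 13.6 km): east 13.6 sin 258° = -13.30, north 13.6 cos 258° = -2.83
Leg 2 (320°, 29.2 km): east 29.2 sin 320° = -18.77, north 29.2 cos 320° = 22.37
Leg 3 (123°, 71.2 km): east 71.2 sin 123° = 59.71, north 71.2 cos 123° = -38.78
Net displacement: 27.64 east, -19.24 north. Direction back to start is (-27.64, 19.24): bearing = atan2(-27.64, 19.24) mod 360° = 304.84° ≈ 305°.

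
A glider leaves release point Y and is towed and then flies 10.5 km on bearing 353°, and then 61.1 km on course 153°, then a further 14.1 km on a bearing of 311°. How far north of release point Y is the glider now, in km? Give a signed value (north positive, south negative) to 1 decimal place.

Leg 1 (353°, 10.5 km): east 10.5 sin 353° = -1.28, north 10.5 cos 353° = 10.42
Leg 2 (153°, 61.1 km): east 61.1 sin 153° = 27.74, north 61.1 cos 153° = -54.44
Leg 3 (311°, 14.1 km): east 14.1 sin 311° = -10.64, north 14.1 cos 311° = 9.25
Net north component: -34.77 km.

-34.8 km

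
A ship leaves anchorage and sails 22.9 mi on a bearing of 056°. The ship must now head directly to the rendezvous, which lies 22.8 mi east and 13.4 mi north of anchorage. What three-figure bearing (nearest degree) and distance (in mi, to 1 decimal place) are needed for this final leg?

081°, 3.9 mi

Leg 1 (056°, 22.9 mi): east 22.9 sin 56° = 18.98, north 22.9 cos 56° = 12.81
Current position: (18.98, 12.81). Target: (22.8, 13.4). Remaining: Δeast = 3.82, Δnorth = 0.59.
Bearing = atan2(3.82, 0.59) mod 360° = 81.14°; distance = √((3.82)² + (0.59)²) = 3.861 mi.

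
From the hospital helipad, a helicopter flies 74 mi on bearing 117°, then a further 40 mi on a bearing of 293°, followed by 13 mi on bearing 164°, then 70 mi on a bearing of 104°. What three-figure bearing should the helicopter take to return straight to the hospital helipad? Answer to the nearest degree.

295°

Leg 1 (117°, 74 mi): east 74 sin 117° = 65.93, north 74 cos 117° = -33.60
Leg 2 (293°, 40 mi): east 40 sin 293° = -36.82, north 40 cos 293° = 15.63
Leg 3 (164°, 13 mi): east 13 sin 164° = 3.58, north 13 cos 164° = -12.50
Leg 4 (104°, 70 mi): east 70 sin 104° = 67.92, north 70 cos 104° = -16.93
Net displacement: 100.62 east, -47.40 north. Direction back to start is (-100.62, 47.40): bearing = atan2(-100.62, 47.40) mod 360° = 295.22° ≈ 295°.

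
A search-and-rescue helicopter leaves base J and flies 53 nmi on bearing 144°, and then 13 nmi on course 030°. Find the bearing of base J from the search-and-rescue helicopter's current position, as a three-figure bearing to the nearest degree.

Leg 1 (144°, 53 nmi): east 53 sin 144° = 31.15, north 53 cos 144° = -42.88
Leg 2 (030°, 13 nmi): east 13 sin 30° = 6.50, north 13 cos 30° = 11.26
Net displacement: 37.65 east, -31.62 north. Direction back to start is (-37.65, 31.62): bearing = atan2(-37.65, 31.62) mod 360° = 310.02° ≈ 310°.

310°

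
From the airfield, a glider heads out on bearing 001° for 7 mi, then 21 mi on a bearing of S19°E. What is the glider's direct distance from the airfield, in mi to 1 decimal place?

14.6 mi

Leg 1 (001°, 7 mi): east 7 sin 1° = 0.12, north 7 cos 1° = 7.00
Leg 2 (S19°E, 21 mi): east 21 sin 161° = 6.84, north 21 cos 161° = -19.86
Net: 6.96 east, -12.86 north. Distance = √((6.96)² + (-12.86)²) = 14.620 mi.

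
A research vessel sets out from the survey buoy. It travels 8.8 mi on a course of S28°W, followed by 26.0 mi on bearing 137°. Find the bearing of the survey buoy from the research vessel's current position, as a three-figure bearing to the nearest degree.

Leg 1 (S28°W, 8.8 mi): east 8.8 sin 208° = -4.13, north 8.8 cos 208° = -7.77
Leg 2 (137°, 26.0 mi): east 26.0 sin 137° = 17.73, north 26.0 cos 137° = -19.02
Net displacement: 13.60 east, -26.79 north. Direction back to start is (-13.60, 26.79): bearing = atan2(-13.60, 26.79) mod 360° = 333.08° ≈ 333°.

333°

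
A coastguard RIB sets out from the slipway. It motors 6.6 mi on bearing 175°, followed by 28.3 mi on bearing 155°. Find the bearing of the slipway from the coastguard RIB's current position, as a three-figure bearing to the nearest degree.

339°

Leg 1 (175°, 6.6 mi): east 6.6 sin 175° = 0.58, north 6.6 cos 175° = -6.57
Leg 2 (155°, 28.3 mi): east 28.3 sin 155° = 11.96, north 28.3 cos 155° = -25.65
Net displacement: 12.54 east, -32.22 north. Direction back to start is (-12.54, 32.22): bearing = atan2(-12.54, 32.22) mod 360° = 338.74° ≈ 339°.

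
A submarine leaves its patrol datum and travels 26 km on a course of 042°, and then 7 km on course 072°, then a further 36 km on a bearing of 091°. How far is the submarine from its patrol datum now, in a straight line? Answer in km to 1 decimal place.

63.6 km

Leg 1 (042°, 26 km): east 26 sin 42° = 17.40, north 26 cos 42° = 19.32
Leg 2 (072°, 7 km): east 7 sin 72° = 6.66, north 7 cos 72° = 2.16
Leg 3 (091°, 36 km): east 36 sin 91° = 35.99, north 36 cos 91° = -0.63
Net: 60.05 east, 20.86 north. Distance = √((60.05)² + (20.86)²) = 63.568 km.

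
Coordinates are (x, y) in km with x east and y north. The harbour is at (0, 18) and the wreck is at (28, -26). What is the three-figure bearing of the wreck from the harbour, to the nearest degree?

148°

Δeast = 28 − 0 = 28.00; Δnorth = -26 − 18 = -44.00.
Bearing = atan2(Δeast, Δnorth) mod 360° = 147.53° ≈ 148°.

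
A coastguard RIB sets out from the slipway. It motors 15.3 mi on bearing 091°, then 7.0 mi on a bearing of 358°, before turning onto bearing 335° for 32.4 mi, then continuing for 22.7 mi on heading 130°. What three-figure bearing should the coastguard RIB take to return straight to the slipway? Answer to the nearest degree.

221°

Leg 1 (091°, 15.3 mi): east 15.3 sin 91° = 15.30, north 15.3 cos 91° = -0.27
Leg 2 (358°, 7.0 mi): east 7.0 sin 358° = -0.24, north 7.0 cos 358° = 7.00
Leg 3 (335°, 32.4 mi): east 32.4 sin 335° = -13.69, north 32.4 cos 335° = 29.36
Leg 4 (130°, 22.7 mi): east 22.7 sin 130° = 17.39, north 22.7 cos 130° = -14.59
Net displacement: 18.75 east, 21.50 north. Direction back to start is (-18.75, -21.50): bearing = atan2(-18.75, -21.50) mod 360° = 221.09° ≈ 221°.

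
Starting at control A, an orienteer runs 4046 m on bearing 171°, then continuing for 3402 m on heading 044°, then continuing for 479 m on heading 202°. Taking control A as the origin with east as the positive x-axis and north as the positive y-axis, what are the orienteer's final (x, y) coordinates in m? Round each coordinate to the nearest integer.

(2817, -1993)

Leg 1 (171°, 4046 m): east 4046 sin 171° = 632.93, north 4046 cos 171° = -3996.19
Leg 2 (044°, 3402 m): east 3402 sin 44° = 2363.23, north 3402 cos 44° = 2447.19
Leg 3 (202°, 479 m): east 479 sin 202° = -179.44, north 479 cos 202° = -444.12
Summing: 2816.73 m east, -1993.11 m north → (2817, -1993).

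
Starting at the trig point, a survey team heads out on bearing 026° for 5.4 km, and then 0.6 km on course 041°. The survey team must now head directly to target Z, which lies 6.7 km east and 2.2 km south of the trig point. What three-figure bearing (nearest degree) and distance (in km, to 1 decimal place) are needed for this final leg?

152°, 8.5 km

Leg 1 (026°, 5.4 km): east 5.4 sin 26° = 2.37, north 5.4 cos 26° = 4.85
Leg 2 (041°, 0.6 km): east 0.6 sin 41° = 0.39, north 0.6 cos 41° = 0.45
Current position: (2.76, 5.31). Target: (6.7, -2.2). Remaining: Δeast = 3.94, Δnorth = -7.51.
Bearing = atan2(3.94, -7.51) mod 360° = 152.31°; distance = √((3.94)² + (-7.51)²) = 8.477 km.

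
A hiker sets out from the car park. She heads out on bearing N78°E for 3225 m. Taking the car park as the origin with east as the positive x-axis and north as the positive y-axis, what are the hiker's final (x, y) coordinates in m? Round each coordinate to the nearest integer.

Leg 1 (N78°E, 3225 m): east 3225 sin 78° = 3154.53, north 3225 cos 78° = 670.52
Summing: 3154.53 m east, 670.52 m north → (3155, 671).

(3155, 671)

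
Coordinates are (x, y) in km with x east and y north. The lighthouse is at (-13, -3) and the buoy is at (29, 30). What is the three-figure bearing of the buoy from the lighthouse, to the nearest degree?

Δeast = 29 − -13 = 42.00; Δnorth = 30 − -3 = 33.00.
Bearing = atan2(Δeast, Δnorth) mod 360° = 51.84° ≈ 052°.

052°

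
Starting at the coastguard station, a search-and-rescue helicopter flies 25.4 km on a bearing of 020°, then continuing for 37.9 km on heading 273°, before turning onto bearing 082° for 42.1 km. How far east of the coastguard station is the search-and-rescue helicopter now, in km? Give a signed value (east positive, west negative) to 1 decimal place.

12.5 km

Leg 1 (020°, 25.4 km): east 25.4 sin 20° = 8.69, north 25.4 cos 20° = 23.87
Leg 2 (273°, 37.9 km): east 37.9 sin 273° = -37.85, north 37.9 cos 273° = 1.98
Leg 3 (082°, 42.1 km): east 42.1 sin 82° = 41.69, north 42.1 cos 82° = 5.86
Net east component: 12.53 km.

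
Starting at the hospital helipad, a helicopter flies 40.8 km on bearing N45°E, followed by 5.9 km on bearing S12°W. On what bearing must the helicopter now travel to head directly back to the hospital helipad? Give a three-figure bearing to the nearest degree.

230°

Leg 1 (N45°E, 40.8 km): east 40.8 sin 45° = 28.85, north 40.8 cos 45° = 28.85
Leg 2 (S12°W, 5.9 km): east 5.9 sin 192° = -1.23, north 5.9 cos 192° = -5.77
Net displacement: 27.62 east, 23.08 north. Direction back to start is (-27.62, -23.08): bearing = atan2(-27.62, -23.08) mod 360° = 230.12° ≈ 230°.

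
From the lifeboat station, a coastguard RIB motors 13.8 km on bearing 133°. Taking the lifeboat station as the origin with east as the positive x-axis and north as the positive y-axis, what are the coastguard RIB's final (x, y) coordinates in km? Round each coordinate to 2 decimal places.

Leg 1 (133°, 13.8 km): east 13.8 sin 133° = 10.09, north 13.8 cos 133° = -9.41
Summing: 10.09 km east, -9.41 km north → (10.09, -9.41).

(10.09, -9.41)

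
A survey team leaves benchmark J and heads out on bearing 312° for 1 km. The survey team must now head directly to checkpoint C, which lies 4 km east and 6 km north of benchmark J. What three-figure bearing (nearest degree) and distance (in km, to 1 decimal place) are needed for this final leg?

Leg 1 (312°, 1 km): east 1 sin 312° = -0.74, north 1 cos 312° = 0.67
Current position: (-0.74, 0.67). Target: (4, 6). Remaining: Δeast = 4.74, Δnorth = 5.33.
Bearing = atan2(4.74, 5.33) mod 360° = 41.66°; distance = √((4.74)² + (5.33)²) = 7.136 km.

042°, 7.1 km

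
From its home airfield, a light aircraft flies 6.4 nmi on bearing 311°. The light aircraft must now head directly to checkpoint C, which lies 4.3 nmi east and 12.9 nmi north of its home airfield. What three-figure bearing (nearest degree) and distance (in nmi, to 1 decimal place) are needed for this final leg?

046°, 12.6 nmi

Leg 1 (311°, 6.4 nmi): east 6.4 sin 311° = -4.83, north 6.4 cos 311° = 4.20
Current position: (-4.83, 4.20). Target: (4.3, 12.9). Remaining: Δeast = 9.13, Δnorth = 8.70.
Bearing = atan2(9.13, 8.70) mod 360° = 46.38°; distance = √((9.13)² + (8.70)²) = 12.612 nmi.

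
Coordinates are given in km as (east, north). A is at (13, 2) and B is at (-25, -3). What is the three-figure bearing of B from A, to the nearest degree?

263°

Δeast = -25 − 13 = -38.00; Δnorth = -3 − 2 = -5.00.
Bearing = atan2(Δeast, Δnorth) mod 360° = 262.50° ≈ 263°.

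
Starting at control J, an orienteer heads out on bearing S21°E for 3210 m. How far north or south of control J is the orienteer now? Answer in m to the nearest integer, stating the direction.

2997 m south

Leg 1 (S21°E, 3210 m): east 3210 sin 159° = 1150.36, north 3210 cos 159° = -2996.79
Net north component: -2996.79 m.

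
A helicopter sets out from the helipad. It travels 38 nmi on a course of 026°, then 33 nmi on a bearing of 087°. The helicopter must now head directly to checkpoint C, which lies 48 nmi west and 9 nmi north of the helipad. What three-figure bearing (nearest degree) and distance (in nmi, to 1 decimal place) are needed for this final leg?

255°, 101.2 nmi

Leg 1 (026°, 38 nmi): east 38 sin 26° = 16.66, north 38 cos 26° = 34.15
Leg 2 (087°, 33 nmi): east 33 sin 87° = 32.95, north 33 cos 87° = 1.73
Current position: (49.61, 35.88). Target: (-48, 9). Remaining: Δeast = -97.61, Δnorth = -26.88.
Bearing = atan2(-97.61, -26.88) mod 360° = 254.60°; distance = √((-97.61)² + (-26.88)²) = 101.247 nmi.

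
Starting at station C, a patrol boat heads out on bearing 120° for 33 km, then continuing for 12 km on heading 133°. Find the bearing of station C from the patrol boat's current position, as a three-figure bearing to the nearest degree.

Leg 1 (120°, 33 km): east 33 sin 120° = 28.58, north 33 cos 120° = -16.50
Leg 2 (133°, 12 km): east 12 sin 133° = 8.78, north 12 cos 133° = -8.18
Net displacement: 37.36 east, -24.68 north. Direction back to start is (-37.36, 24.68): bearing = atan2(-37.36, 24.68) mod 360° = 303.46° ≈ 303°.

303°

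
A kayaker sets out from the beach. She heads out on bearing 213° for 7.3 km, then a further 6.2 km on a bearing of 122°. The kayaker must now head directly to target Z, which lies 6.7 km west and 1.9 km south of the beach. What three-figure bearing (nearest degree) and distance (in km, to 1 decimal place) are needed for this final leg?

313°, 11.0 km

Leg 1 (213°, 7.3 km): east 7.3 sin 213° = -3.98, north 7.3 cos 213° = -6.12
Leg 2 (122°, 6.2 km): east 6.2 sin 122° = 5.26, north 6.2 cos 122° = -3.29
Current position: (1.28, -9.41). Target: (-6.7, -1.9). Remaining: Δeast = -7.98, Δnorth = 7.51.
Bearing = atan2(-7.98, 7.51) mod 360° = 313.25°; distance = √((-7.98)² + (7.51)²) = 10.958 km.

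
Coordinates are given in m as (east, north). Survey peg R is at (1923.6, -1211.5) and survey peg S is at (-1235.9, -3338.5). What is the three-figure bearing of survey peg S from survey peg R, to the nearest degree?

Δeast = -1235.9 − 1923.6 = -3159.50; Δnorth = -3338.5 − -1211.5 = -2127.00.
Bearing = atan2(Δeast, Δnorth) mod 360° = 236.05° ≈ 236°.

236°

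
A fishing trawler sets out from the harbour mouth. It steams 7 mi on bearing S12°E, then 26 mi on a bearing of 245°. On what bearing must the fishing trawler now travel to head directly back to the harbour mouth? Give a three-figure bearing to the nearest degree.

Leg 1 (S12°E, 7 mi): east 7 sin 168° = 1.46, north 7 cos 168° = -6.85
Leg 2 (245°, 26 mi): east 26 sin 245° = -23.56, north 26 cos 245° = -10.99
Net displacement: -22.11 east, -17.84 north. Direction back to start is (22.11, 17.84): bearing = atan2(22.11, 17.84) mod 360° = 51.11° ≈ 051°.

051°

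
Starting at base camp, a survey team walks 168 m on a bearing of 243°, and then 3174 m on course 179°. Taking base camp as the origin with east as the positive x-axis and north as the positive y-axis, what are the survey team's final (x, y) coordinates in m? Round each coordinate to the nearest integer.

Leg 1 (243°, 168 m): east 168 sin 243° = -149.69, north 168 cos 243° = -76.27
Leg 2 (179°, 3174 m): east 3174 sin 179° = 55.39, north 3174 cos 179° = -3173.52
Summing: -94.30 m east, -3249.79 m north → (-94, -3250).

(-94, -3250)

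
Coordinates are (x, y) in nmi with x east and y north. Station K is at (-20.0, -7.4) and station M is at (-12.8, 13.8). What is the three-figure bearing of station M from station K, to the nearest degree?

019°

Δeast = -12.8 − -20.0 = 7.20; Δnorth = 13.8 − -7.4 = 21.20.
Bearing = atan2(Δeast, Δnorth) mod 360° = 18.76° ≈ 019°.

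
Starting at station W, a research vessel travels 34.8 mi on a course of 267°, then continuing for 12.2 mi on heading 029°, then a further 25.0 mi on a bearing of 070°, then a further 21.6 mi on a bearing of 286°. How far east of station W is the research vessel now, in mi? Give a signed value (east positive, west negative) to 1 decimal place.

-26.1 mi

Leg 1 (267°, 34.8 mi): east 34.8 sin 267° = -34.75, north 34.8 cos 267° = -1.82
Leg 2 (029°, 12.2 mi): east 12.2 sin 29° = 5.91, north 12.2 cos 29° = 10.67
Leg 3 (070°, 25.0 mi): east 25.0 sin 70° = 23.49, north 25.0 cos 70° = 8.55
Leg 4 (286°, 21.6 mi): east 21.6 sin 286° = -20.76, north 21.6 cos 286° = 5.95
Net east component: -26.11 mi.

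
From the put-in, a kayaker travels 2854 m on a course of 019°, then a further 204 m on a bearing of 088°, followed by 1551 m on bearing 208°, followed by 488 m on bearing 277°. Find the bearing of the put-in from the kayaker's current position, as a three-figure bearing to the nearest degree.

Leg 1 (019°, 2854 m): east 2854 sin 19° = 929.17, north 2854 cos 19° = 2698.51
Leg 2 (088°, 204 m): east 204 sin 88° = 203.88, north 204 cos 88° = 7.12
Leg 3 (208°, 1551 m): east 1551 sin 208° = -728.15, north 1551 cos 208° = -1369.45
Leg 4 (277°, 488 m): east 488 sin 277° = -484.36, north 488 cos 277° = 59.47
Net displacement: -79.47 east, 1395.65 north. Direction back to start is (79.47, -1395.65): bearing = atan2(79.47, -1395.65) mod 360° = 176.74° ≈ 177°.

177°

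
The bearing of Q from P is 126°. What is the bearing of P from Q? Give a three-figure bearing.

Back-bearing = 126° + 180° = 306°.

306°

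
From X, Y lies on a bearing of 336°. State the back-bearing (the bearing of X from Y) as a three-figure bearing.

156°

Back-bearing = 336° − 180° = 156°.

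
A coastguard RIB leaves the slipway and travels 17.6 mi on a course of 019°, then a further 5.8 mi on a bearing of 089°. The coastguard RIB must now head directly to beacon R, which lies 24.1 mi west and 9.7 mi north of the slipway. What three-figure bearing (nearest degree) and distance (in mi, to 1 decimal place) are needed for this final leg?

259°, 36.3 mi

Leg 1 (019°, 17.6 mi): east 17.6 sin 19° = 5.73, north 17.6 cos 19° = 16.64
Leg 2 (089°, 5.8 mi): east 5.8 sin 89° = 5.80, north 5.8 cos 89° = 0.10
Current position: (11.53, 16.74). Target: (-24.1, 9.7). Remaining: Δeast = -35.63, Δnorth = -7.04.
Bearing = atan2(-35.63, -7.04) mod 360° = 258.82°; distance = √((-35.63)² + (-7.04)²) = 36.318 mi.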